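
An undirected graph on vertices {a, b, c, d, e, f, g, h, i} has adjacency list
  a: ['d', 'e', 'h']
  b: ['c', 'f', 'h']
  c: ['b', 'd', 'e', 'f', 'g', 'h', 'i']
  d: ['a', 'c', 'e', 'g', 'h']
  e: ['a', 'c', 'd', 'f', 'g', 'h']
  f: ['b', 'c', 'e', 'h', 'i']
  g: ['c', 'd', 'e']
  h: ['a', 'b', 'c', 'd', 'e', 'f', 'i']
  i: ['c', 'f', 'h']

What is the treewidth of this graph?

3

A width-3 tree decomposition is:
Bags: B1 = {c, d, e, g}  B2 = {c, d, e, h}  B3 = {c, e, f, h}  B4 = {c, f, h, i}  B5 = {b, c, f, h}  B6 = {a, d, e, h}
Tree: B1–B2, B2–B3, B3–B4, B4–B5, B2–B6
Each bag holds 4 vertices, so the decomposition has width 3, which upper-bounds the treewidth. For the lower bound, the 4 vertices {c, d, e, g} are pairwise adjacent, and any tree decomposition puts a clique entirely inside one bag — forcing width ≥ 3. Therefore the treewidth is 3.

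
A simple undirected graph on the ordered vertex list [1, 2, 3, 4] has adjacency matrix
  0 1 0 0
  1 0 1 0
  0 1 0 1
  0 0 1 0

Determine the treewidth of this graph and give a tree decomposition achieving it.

Treewidth 1.
Bags: B1 = {3, 4}  B2 = {2, 3}  B3 = {1, 2}
Tree: B1–B2, B2–B3

The largest bag has 2 vertices, giving width 1; this decomposition certifies tw(G) ≤ 1. Any graph with an edge has treewidth ≥ 1, and G has the edge 4–3. Hence tw(G) = 1 exactly.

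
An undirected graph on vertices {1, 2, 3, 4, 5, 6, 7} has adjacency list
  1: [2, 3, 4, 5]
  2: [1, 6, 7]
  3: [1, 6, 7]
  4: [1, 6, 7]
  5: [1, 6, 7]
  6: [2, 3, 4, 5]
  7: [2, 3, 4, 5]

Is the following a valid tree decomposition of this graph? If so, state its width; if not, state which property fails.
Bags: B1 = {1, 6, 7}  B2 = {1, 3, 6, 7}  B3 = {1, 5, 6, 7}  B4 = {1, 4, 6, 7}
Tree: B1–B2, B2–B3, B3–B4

No — vertex 2 appears in no bag.

A tree decomposition must satisfy three properties: every vertex lies in some bag; for every edge, both endpoints lie together in some bag; and for every vertex, the bags containing it form a connected subtree. Here vertex 2 appears in no bag, so the decomposition is invalid.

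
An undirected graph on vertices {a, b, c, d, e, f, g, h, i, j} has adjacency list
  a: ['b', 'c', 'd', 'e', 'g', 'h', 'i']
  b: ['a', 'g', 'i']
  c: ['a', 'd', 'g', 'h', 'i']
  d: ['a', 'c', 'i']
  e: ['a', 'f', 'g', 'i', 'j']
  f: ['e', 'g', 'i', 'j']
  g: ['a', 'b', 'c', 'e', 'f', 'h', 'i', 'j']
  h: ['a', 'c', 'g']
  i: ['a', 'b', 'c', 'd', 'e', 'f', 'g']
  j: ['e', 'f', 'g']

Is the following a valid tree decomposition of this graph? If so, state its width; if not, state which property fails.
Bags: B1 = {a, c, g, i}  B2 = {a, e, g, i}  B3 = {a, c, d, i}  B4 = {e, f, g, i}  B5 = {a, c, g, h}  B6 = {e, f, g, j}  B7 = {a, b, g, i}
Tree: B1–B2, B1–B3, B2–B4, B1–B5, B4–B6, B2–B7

Yes; width 3.

Checking the three conditions: (i) the bags cover all of {a, b, c, d, e, f, g, h, i, j}; (ii) for each edge, some bag contains both endpoints; (iii) the bags containing any fixed vertex form a subtree. All hold, so the decomposition is valid with width 4 − 1 = 3.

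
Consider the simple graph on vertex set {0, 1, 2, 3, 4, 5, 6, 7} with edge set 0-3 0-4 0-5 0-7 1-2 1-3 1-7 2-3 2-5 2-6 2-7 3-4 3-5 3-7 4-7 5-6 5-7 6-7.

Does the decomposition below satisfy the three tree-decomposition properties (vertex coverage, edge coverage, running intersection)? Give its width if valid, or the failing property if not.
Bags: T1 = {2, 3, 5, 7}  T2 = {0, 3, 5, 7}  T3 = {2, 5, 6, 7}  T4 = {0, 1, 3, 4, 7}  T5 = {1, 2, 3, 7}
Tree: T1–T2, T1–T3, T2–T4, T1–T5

A tree decomposition must satisfy three properties: every vertex lies in some bag; for every edge, both endpoints lie together in some bag; and for every vertex, the bags containing it form a connected subtree. Here bags containing vertex 1 are not connected in the tree, so the decomposition is invalid.

No — bags containing vertex 1 are not connected in the tree.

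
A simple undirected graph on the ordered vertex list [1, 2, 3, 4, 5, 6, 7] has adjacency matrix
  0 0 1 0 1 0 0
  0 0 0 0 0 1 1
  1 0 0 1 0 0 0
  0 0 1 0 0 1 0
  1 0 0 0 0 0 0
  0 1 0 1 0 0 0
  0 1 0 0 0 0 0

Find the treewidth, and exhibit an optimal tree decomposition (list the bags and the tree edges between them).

Treewidth 1.
One such decomposition:
Bags: B1 = {1, 5}  B2 = {1, 3}  B3 = {3, 4}  B4 = {4, 6}  B5 = {2, 6}  B6 = {2, 7}
Tree: B1–B2, B2–B3, B3–B4, B4–B5, B5–B6

Every bag has size at most 2, so the width is 2 − 1 = 1 and tw(G) ≤ 1. G has an edge, so its treewidth is at least 1. Combining the bounds, tw(G) = 1.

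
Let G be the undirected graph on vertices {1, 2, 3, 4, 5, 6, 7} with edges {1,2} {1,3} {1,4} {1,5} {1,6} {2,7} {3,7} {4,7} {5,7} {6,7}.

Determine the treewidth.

A width-2 tree decomposition is:
Bags: B1 = {1, 5, 7}  B2 = {1, 2, 7}  B3 = {1, 4, 7}  B4 = {1, 3, 7}  B5 = {1, 6, 7}
Tree: B1–B2, B2–B3, B3–B4, B4–B5
The largest bag has 3 vertices, giving width 2; this decomposition certifies tw(G) ≤ 2. The edges 1–5–7–2–1 form a cycle, so G is not a tree and its treewidth is at least 2. Therefore the treewidth is 2.

2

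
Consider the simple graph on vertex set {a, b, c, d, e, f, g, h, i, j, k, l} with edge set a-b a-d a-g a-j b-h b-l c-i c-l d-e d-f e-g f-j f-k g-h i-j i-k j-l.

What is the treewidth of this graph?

3

A width-3 tree decomposition is:
Bags: B1 = {c, i, k, l}  B2 = {i, j, k, l}  B3 = {f, j, k, l}  B4 = {b, f, j, l}  B5 = {a, b, f, j}  B6 = {a, b, d, f}  B7 = {a, b, d, h}  B8 = {a, d, g, h}  B9 = {d, e, g, h}
Tree: B1–B2, B2–B3, B3–B4, B4–B5, B5–B6, B6–B7, B7–B8, B8–B9
Every bag has size at most 4, so the width is 4 − 1 = 3 and tw(G) ≤ 3. For the lower bound: the 4 vertex sets {c,i,k}, {l}, {j}, {a,b,d,f} are disjoint, each induces a connected subgraph, and every pair is joined by at least one edge of G. Contracting each set to a single vertex therefore yields K_{4} as a minor, and since treewidth is minor-monotone, tw(G) ≥ tw(K_{4}) = 3. Hence tw(G) = 3 exactly.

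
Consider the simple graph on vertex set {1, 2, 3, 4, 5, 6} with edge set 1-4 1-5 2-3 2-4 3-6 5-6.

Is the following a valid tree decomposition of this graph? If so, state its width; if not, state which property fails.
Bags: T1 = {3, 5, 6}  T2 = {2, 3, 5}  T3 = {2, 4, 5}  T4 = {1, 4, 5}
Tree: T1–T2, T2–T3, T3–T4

Checking the three conditions: (i) the bags cover all of {1, 2, 3, 4, 5, 6}; (ii) for each edge, some bag contains both endpoints; (iii) the bags containing any fixed vertex form a subtree. All hold, so the decomposition is valid with width 3 − 1 = 2.

Yes; width 2.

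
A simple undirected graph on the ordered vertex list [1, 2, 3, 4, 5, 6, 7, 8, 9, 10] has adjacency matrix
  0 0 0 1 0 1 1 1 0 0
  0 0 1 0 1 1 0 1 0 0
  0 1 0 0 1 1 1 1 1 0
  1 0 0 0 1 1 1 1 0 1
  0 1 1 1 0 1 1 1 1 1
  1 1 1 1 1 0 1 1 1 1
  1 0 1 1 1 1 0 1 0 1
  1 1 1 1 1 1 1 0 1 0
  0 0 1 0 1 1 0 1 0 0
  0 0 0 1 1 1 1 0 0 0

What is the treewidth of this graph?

A width-4 tree decomposition is:
Bags: B1 = {3, 5, 6, 7, 8}  B2 = {3, 5, 6, 8, 9}  B3 = {2, 3, 5, 6, 8}  B4 = {4, 5, 6, 7, 8}  B5 = {4, 5, 6, 7, 10}  B6 = {1, 4, 6, 7, 8}
Tree: B1–B2, B1–B3, B1–B4, B4–B5, B4–B6
The largest bag has 5 vertices, giving width 4; this decomposition certifies tw(G) ≤ 4. Conversely, {1, 4, 6, 7, 8} is a clique of size 5, and the vertices of any clique must share a bag in every tree decomposition; so some bag has ≥ 5 vertices and tw(G) ≥ 4. Combining the bounds, tw(G) = 4.

4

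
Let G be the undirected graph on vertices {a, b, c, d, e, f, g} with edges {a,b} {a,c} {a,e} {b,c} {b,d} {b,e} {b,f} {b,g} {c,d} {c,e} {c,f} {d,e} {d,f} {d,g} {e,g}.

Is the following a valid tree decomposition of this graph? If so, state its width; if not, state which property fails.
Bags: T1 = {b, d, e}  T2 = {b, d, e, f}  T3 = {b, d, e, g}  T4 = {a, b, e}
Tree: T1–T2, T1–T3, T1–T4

A tree decomposition must satisfy three properties: every vertex lies in some bag; for every edge, both endpoints lie together in some bag; and for every vertex, the bags containing it form a connected subtree. Here vertex c appears in no bag, so the decomposition is invalid.

No — vertex c appears in no bag.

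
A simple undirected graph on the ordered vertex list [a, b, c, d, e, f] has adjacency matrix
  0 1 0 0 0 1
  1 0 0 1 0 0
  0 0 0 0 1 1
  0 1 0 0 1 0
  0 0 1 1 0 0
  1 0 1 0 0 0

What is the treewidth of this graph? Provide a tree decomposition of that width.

Treewidth 2.
One such decomposition:
Bags: B1 = {c, e, f}  B2 = {a, e, f}  B3 = {a, b, e}  B4 = {b, d, e}
Tree: B1–B2, B2–B3, B3–B4

The largest bag has 3 vertices, giving width 2; this decomposition certifies tw(G) ≤ 2. The edges e–c–f–a–b–d–e form a cycle, so G is not a tree and its treewidth is at least 2. Combining the bounds, tw(G) = 2.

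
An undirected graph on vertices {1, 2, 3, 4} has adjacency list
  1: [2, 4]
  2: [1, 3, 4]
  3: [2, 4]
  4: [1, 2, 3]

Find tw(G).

A width-2 tree decomposition is:
Bags: B1 = {2, 3, 4}  B2 = {1, 2, 4}
Tree: B1–B2
The largest bag has 3 vertices, giving width 2; this decomposition certifies tw(G) ≤ 2. For the lower bound, the 3 vertices {1, 2, 4} are pairwise adjacent, and any tree decomposition puts a clique entirely inside one bag — forcing width ≥ 2. Combining the bounds, tw(G) = 2.

2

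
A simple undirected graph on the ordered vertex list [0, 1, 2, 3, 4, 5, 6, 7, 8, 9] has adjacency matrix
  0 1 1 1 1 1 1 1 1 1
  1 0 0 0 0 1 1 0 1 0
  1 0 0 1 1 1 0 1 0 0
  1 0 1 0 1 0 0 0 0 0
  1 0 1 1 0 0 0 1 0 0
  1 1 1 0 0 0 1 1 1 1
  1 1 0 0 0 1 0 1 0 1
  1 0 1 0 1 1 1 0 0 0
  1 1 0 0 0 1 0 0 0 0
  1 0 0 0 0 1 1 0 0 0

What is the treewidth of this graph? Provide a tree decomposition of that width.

Treewidth 3.
One such decomposition:
Bags: B1 = {0, 2, 5, 7}  B2 = {0, 5, 6, 7}  B3 = {0, 2, 4, 7}  B4 = {0, 1, 5, 6}  B5 = {0, 1, 5, 8}  B6 = {0, 2, 3, 4}  B7 = {0, 5, 6, 9}
Tree: B1–B2, B1–B3, B2–B4, B4–B5, B3–B6, B2–B7

The largest bag has 4 vertices, giving width 3; this decomposition certifies tw(G) ≤ 3. On the other hand G contains the 4-clique {0, 2, 3, 4}. A clique must lie in a single bag of any decomposition, so no decomposition can have width below 3. The upper and lower bounds meet at 3, so that is the treewidth.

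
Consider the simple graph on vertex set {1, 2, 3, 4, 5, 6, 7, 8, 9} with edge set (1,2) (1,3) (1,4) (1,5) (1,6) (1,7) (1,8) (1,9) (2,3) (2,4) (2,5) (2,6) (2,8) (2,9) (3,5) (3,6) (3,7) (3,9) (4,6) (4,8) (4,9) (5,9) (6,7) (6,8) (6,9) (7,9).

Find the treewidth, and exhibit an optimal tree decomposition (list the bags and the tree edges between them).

Treewidth 4.
One such decomposition:
Bags: B1 = {1, 2, 3, 6, 9}  B2 = {1, 2, 3, 5, 9}  B3 = {1, 3, 6, 7, 9}  B4 = {1, 2, 4, 6, 9}  B5 = {1, 2, 4, 6, 8}
Tree: B1–B2, B1–B3, B1–B4, B4–B5

Every bag has size at most 5, so the width is 5 − 1 = 4 and tw(G) ≤ 4. For the lower bound, the 5 vertices {1, 2, 3, 5, 9} are pairwise adjacent, and any tree decomposition puts a clique entirely inside one bag — forcing width ≥ 4. The upper and lower bounds meet at 4, so that is the treewidth.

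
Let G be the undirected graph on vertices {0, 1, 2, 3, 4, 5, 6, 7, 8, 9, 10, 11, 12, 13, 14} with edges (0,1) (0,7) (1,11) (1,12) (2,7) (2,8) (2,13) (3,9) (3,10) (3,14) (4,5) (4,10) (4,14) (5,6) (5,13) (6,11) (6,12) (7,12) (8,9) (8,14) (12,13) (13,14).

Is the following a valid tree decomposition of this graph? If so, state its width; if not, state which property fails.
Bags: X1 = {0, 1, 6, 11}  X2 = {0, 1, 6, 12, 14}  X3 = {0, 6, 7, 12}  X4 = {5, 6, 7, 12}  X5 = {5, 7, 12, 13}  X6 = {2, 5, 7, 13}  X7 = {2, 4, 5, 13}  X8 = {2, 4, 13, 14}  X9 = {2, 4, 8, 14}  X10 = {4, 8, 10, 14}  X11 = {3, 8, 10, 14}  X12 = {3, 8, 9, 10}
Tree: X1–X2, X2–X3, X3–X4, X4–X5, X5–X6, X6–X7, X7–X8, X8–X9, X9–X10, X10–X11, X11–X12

A tree decomposition must satisfy three properties: every vertex lies in some bag; for every edge, both endpoints lie together in some bag; and for every vertex, the bags containing it form a connected subtree. Here bags containing vertex 14 are not connected in the tree, so the decomposition is invalid.

No — bags containing vertex 14 are not connected in the tree.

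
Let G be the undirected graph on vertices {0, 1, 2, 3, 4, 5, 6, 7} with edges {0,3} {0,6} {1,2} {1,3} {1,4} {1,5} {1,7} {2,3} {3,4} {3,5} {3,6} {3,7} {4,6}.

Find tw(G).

A width-2 tree decomposition is:
Bags: B1 = {1, 3, 5}  B2 = {1, 3, 4}  B3 = {3, 4, 6}  B4 = {0, 3, 6}  B5 = {1, 3, 7}  B6 = {1, 2, 3}
Tree: B1–B2, B2–B3, B3–B4, B2–B5, B2–B6
Every bag has size at most 3, so the width is 3 − 1 = 2 and tw(G) ≤ 2. Conversely, {0, 3, 6} is a clique of size 3, and the vertices of any clique must share a bag in every tree decomposition; so some bag has ≥ 3 vertices and tw(G) ≥ 2. Hence tw(G) = 2 exactly.

2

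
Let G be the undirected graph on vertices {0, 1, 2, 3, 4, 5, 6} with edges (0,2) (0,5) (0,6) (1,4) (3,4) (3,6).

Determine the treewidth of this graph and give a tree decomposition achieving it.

Each bag holds 2 vertices, so the decomposition has width 1, which upper-bounds the treewidth. G has an edge, so its treewidth is at least 1. The upper and lower bounds meet at 1, so that is the treewidth.

Treewidth 1.
One optimal decomposition is:
Bags: B1 = {3, 6}  B2 = {3, 4}  B3 = {0, 6}  B4 = {1, 4}  B5 = {0, 2}  B6 = {0, 5}
Tree: B1–B2, B1–B3, B2–B4, B3–B5, B5–B6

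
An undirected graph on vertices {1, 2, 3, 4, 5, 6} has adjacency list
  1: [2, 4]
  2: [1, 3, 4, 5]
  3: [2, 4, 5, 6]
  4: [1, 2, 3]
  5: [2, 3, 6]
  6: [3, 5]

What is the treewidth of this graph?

2

A width-2 tree decomposition is:
Bags: B1 = {2, 3, 4}  B2 = {2, 3, 5}  B3 = {3, 5, 6}  B4 = {1, 2, 4}
Tree: B1–B2, B2–B3, B1–B4
Each bag holds 3 vertices, so the decomposition has width 2, which upper-bounds the treewidth. On the other hand G contains the 3-clique {1, 2, 4}. A clique must lie in a single bag of any decomposition, so no decomposition can have width below 2. Combining the bounds, tw(G) = 2.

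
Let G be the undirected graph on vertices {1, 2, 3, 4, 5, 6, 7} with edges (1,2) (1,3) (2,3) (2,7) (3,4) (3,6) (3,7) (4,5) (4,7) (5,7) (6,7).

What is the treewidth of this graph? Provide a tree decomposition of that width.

Every bag has size at most 3, so the width is 3 − 1 = 2 and tw(G) ≤ 2. On the other hand G contains the 3-clique {1, 2, 3}. A clique must lie in a single bag of any decomposition, so no decomposition can have width below 2. The upper and lower bounds meet at 2, so that is the treewidth.

Treewidth 2.
Bags: B1 = {3, 4, 7}  B2 = {3, 6, 7}  B3 = {2, 3, 7}  B4 = {1, 2, 3}  B5 = {4, 5, 7}
Tree: B1–B2, B1–B3, B3–B4, B1–B5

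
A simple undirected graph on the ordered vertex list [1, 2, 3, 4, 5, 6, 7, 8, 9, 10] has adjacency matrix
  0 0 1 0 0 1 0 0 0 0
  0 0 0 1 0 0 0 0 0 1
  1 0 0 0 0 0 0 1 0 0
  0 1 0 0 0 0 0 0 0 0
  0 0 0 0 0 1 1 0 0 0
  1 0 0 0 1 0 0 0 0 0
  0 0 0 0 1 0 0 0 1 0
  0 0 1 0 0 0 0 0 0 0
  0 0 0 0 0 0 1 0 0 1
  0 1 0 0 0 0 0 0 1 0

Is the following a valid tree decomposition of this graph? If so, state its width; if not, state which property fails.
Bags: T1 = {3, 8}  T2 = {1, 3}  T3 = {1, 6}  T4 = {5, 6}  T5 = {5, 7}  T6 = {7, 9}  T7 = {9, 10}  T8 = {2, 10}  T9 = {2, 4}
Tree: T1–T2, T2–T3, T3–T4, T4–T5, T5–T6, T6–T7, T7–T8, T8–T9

Checking the three conditions: (i) the bags cover all of {1, 2, 3, 4, 5, 6, 7, 8, 9, 10}; (ii) for each edge, some bag contains both endpoints; (iii) the bags containing any fixed vertex form a subtree. All hold, so the decomposition is valid with width 2 − 1 = 1.

Yes; width 1.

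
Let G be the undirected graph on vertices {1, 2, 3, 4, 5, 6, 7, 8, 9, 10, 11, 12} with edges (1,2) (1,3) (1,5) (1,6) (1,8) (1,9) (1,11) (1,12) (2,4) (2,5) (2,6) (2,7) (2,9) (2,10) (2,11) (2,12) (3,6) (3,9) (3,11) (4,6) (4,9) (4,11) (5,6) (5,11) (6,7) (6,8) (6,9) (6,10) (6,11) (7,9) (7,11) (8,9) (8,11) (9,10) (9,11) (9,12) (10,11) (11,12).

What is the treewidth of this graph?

4

A width-4 tree decomposition is:
Bags: B1 = {2, 6, 7, 9, 11}  B2 = {1, 2, 6, 9, 11}  B3 = {2, 4, 6, 9, 11}  B4 = {1, 2, 5, 6, 11}  B5 = {1, 3, 6, 9, 11}  B6 = {1, 6, 8, 9, 11}  B7 = {2, 6, 9, 10, 11}  B8 = {1, 2, 9, 11, 12}
Tree: B1–B2, B1–B3, B2–B4, B2–B5, B5–B6, B1–B7, B2–B8
The largest bag has 5 vertices, giving width 4; this decomposition certifies tw(G) ≤ 4. On the other hand G contains the 5-clique {1, 2, 9, 11, 12}. A clique must lie in a single bag of any decomposition, so no decomposition can have width below 4. Therefore the treewidth is 4.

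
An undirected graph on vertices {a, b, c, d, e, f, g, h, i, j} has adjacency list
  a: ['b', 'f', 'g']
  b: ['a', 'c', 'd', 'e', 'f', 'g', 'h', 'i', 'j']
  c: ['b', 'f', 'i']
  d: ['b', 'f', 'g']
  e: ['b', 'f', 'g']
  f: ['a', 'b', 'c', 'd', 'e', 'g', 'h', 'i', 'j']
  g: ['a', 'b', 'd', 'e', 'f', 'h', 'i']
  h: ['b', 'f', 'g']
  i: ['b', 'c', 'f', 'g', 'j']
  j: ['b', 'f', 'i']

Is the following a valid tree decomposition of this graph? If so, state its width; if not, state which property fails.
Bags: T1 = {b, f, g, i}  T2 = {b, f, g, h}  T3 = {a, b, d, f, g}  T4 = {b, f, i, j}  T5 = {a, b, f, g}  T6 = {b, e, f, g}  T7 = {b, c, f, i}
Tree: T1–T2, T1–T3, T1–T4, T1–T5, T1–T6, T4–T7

No — bags containing vertex a are not connected in the tree.

A tree decomposition must satisfy three properties: every vertex lies in some bag; for every edge, both endpoints lie together in some bag; and for every vertex, the bags containing it form a connected subtree. Here bags containing vertex a are not connected in the tree, so the decomposition is invalid.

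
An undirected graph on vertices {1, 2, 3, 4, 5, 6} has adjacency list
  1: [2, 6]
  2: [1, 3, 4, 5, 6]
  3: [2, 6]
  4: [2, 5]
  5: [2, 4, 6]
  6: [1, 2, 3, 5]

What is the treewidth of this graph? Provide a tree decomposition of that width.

Treewidth 2.
One such decomposition:
Bags: B1 = {2, 5, 6}  B2 = {2, 4, 5}  B3 = {2, 3, 6}  B4 = {1, 2, 6}
Tree: B1–B2, B1–B3, B3–B4

The largest bag has 3 vertices, giving width 2; this decomposition certifies tw(G) ≤ 2. Conversely, {2, 4, 5} is a clique of size 3, and the vertices of any clique must share a bag in every tree decomposition; so some bag has ≥ 3 vertices and tw(G) ≥ 2. Hence tw(G) = 2 exactly.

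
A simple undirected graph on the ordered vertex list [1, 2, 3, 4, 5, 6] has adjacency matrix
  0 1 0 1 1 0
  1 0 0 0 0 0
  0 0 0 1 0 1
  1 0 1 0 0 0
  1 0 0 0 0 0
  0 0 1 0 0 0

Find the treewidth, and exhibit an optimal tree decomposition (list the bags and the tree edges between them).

Treewidth 1.
Bags: B1 = {3, 4}  B2 = {3, 6}  B3 = {1, 4}  B4 = {1, 2}  B5 = {1, 5}
Tree: B1–B2, B1–B3, B3–B4, B4–B5

The largest bag has 2 vertices, giving width 1; this decomposition certifies tw(G) ≤ 1. G has an edge, so its treewidth is at least 1. The upper and lower bounds meet at 1, so that is the treewidth.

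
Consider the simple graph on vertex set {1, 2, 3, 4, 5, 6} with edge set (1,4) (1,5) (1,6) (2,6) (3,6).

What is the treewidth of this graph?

A width-1 tree decomposition is:
Bags: B1 = {2, 6}  B2 = {1, 6}  B3 = {3, 6}  B4 = {1, 4}  B5 = {1, 5}
Tree: B1–B2, B1–B3, B2–B4, B2–B5
The largest bag has 2 vertices, giving width 1; this decomposition certifies tw(G) ≤ 1. Since G has at least one edge (e.g. 2–6), it is not an edgeless graph, so tw(G) ≥ 1. Hence tw(G) = 1 exactly.

1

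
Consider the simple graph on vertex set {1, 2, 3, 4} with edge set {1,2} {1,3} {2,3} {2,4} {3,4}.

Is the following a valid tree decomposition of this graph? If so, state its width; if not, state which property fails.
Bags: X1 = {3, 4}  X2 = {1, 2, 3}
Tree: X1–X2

No — edge (2,4) lies in no bag.

A tree decomposition must satisfy three properties: every vertex lies in some bag; for every edge, both endpoints lie together in some bag; and for every vertex, the bags containing it form a connected subtree. Here edge (2,4) lies in no bag, so the decomposition is invalid.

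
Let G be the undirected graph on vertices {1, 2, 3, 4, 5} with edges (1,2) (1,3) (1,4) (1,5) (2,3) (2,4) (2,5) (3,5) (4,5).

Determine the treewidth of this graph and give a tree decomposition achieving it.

Treewidth 3.
Bags: B1 = {1, 2, 3, 5}  B2 = {1, 2, 4, 5}
Tree: B1–B2

Every bag has size at most 4, so the width is 4 − 1 = 3 and tw(G) ≤ 3. Conversely, {1, 2, 3, 5} is a clique of size 4, and the vertices of any clique must share a bag in every tree decomposition; so some bag has ≥ 4 vertices and tw(G) ≥ 3. Hence tw(G) = 3 exactly.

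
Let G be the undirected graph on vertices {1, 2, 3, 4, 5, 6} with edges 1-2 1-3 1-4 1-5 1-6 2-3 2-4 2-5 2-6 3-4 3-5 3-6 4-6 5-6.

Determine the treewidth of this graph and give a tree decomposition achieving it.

Every bag has size at most 5, so the width is 5 − 1 = 4 and tw(G) ≤ 4. For the lower bound, the 5 vertices {1, 2, 3, 4, 6} are pairwise adjacent, and any tree decomposition puts a clique entirely inside one bag — forcing width ≥ 4. The upper and lower bounds meet at 4, so that is the treewidth.

Treewidth 4.
One such decomposition:
Bags: B1 = {1, 2, 3, 5, 6}  B2 = {1, 2, 3, 4, 6}
Tree: B1–B2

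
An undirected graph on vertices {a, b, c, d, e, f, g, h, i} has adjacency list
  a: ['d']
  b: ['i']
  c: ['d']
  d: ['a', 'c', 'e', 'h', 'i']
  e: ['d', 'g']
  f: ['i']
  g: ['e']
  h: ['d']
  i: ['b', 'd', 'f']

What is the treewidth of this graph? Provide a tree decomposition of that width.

Each bag holds 2 vertices, so the decomposition has width 1, which upper-bounds the treewidth. G has an edge, so its treewidth is at least 1. Hence tw(G) = 1 exactly.

Treewidth 1.
One such decomposition:
Bags: B1 = {d, i}  B2 = {b, i}  B3 = {a, d}  B4 = {d, h}  B5 = {c, d}  B6 = {d, e}  B7 = {e, g}  B8 = {f, i}
Tree: B1–B2, B1–B3, B3–B4, B4–B5, B3–B6, B6–B7, B1–B8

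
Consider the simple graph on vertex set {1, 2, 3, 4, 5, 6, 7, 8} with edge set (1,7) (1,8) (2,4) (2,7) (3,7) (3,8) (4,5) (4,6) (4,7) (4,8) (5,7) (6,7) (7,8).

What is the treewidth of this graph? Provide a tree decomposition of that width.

Treewidth 2.
Bags: B1 = {4, 5, 7}  B2 = {2, 4, 7}  B3 = {4, 7, 8}  B4 = {4, 6, 7}  B5 = {1, 7, 8}  B6 = {3, 7, 8}
Tree: B1–B2, B1–B3, B2–B4, B3–B5, B3–B6

Every bag has size at most 3, so the width is 3 − 1 = 2 and tw(G) ≤ 2. On the other hand G contains the 3-clique {1, 7, 8}. A clique must lie in a single bag of any decomposition, so no decomposition can have width below 2. Hence tw(G) = 2 exactly.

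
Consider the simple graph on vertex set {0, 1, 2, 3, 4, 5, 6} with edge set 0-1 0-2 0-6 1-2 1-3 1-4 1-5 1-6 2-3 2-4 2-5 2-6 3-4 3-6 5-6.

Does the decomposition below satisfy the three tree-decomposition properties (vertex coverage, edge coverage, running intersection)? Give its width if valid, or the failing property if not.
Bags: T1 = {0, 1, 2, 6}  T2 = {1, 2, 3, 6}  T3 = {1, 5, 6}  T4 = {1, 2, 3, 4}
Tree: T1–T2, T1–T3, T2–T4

No — edge (2,5) lies in no bag.

A tree decomposition must satisfy three properties: every vertex lies in some bag; for every edge, both endpoints lie together in some bag; and for every vertex, the bags containing it form a connected subtree. Here edge (2,5) lies in no bag, so the decomposition is invalid.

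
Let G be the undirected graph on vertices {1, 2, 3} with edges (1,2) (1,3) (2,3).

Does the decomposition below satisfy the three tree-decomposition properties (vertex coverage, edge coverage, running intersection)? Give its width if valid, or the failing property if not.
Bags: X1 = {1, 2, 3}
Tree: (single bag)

Vertex coverage: the bags together contain {1, 2, 3}, the full vertex set. Edge coverage: each edge of G has both endpoints in at least one bag. Running intersection: for every vertex, the bags containing it form a connected subtree. All three properties hold, so this is a valid tree decomposition of width max|bag| − 1 = 2, and hence tw(G) ≤ 2.

Yes; width 2.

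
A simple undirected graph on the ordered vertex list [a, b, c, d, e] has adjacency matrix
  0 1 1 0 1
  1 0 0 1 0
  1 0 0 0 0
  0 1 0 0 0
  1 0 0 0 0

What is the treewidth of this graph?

A width-1 tree decomposition is:
Bags: B1 = {a, b}  B2 = {b, d}  B3 = {a, e}  B4 = {a, c}
Tree: B1–B2, B1–B3, B1–B4
The largest bag has 2 vertices, giving width 1; this decomposition certifies tw(G) ≤ 1. Any graph with an edge has treewidth ≥ 1, and G has the edge a–b. Combining the bounds, tw(G) = 1.

1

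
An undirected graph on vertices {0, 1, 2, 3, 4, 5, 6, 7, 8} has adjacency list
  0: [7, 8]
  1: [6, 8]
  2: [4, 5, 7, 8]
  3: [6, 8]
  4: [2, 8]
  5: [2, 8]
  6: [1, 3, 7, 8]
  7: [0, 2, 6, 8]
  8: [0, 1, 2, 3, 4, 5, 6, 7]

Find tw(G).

2

A width-2 tree decomposition is:
Bags: B1 = {2, 4, 8}  B2 = {2, 7, 8}  B3 = {6, 7, 8}  B4 = {2, 5, 8}  B5 = {1, 6, 8}  B6 = {0, 7, 8}  B7 = {3, 6, 8}
Tree: B1–B2, B2–B3, B1–B4, B3–B5, B2–B6, B5–B7
Each bag holds 3 vertices, so the decomposition has width 2, which upper-bounds the treewidth. For the lower bound, the 3 vertices {0, 7, 8} are pairwise adjacent, and any tree decomposition puts a clique entirely inside one bag — forcing width ≥ 2. The upper and lower bounds meet at 2, so that is the treewidth.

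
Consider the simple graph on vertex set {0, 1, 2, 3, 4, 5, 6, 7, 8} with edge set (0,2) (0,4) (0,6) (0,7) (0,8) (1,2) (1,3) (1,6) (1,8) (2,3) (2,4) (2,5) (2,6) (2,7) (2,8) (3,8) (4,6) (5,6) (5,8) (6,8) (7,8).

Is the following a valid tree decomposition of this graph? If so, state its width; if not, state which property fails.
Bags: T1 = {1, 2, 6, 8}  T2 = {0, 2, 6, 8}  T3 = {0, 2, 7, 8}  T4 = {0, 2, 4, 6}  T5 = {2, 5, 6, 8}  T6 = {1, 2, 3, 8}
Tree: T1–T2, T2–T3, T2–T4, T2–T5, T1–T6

Yes; width 3.

Vertex coverage: the bags together contain {0, 1, 2, 3, 4, 5, 6, 7, 8}, the full vertex set. Edge coverage: each edge of G has both endpoints in at least one bag. Running intersection: for every vertex, the bags containing it form a connected subtree. All three properties hold, so this is a valid tree decomposition of width max|bag| − 1 = 3, and hence tw(G) ≤ 3.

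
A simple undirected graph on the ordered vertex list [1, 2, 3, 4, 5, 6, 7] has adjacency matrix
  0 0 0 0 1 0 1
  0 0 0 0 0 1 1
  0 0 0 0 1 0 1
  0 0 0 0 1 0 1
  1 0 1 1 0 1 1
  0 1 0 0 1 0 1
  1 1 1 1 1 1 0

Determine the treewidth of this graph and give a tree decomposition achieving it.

Each bag holds 3 vertices, so the decomposition has width 2, which upper-bounds the treewidth. For the lower bound, the 3 vertices {2, 6, 7} are pairwise adjacent, and any tree decomposition puts a clique entirely inside one bag — forcing width ≥ 2. Therefore the treewidth is 2.

Treewidth 2.
One optimal decomposition is:
Bags: B1 = {5, 6, 7}  B2 = {1, 5, 7}  B3 = {4, 5, 7}  B4 = {2, 6, 7}  B5 = {3, 5, 7}
Tree: B1–B2, B1–B3, B1–B4, B2–B5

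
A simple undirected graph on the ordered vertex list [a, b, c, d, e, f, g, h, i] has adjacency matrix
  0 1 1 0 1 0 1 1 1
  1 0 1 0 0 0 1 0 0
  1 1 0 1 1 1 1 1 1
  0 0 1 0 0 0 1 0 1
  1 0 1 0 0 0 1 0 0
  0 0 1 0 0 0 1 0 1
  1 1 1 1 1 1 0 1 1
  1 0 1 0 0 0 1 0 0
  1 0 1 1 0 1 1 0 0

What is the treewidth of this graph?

A width-3 tree decomposition is:
Bags: B1 = {a, c, g, h}  B2 = {a, c, g, i}  B3 = {a, c, e, g}  B4 = {a, b, c, g}  B5 = {c, d, g, i}  B6 = {c, f, g, i}
Tree: B1–B2, B1–B3, B2–B4, B2–B5, B5–B6
Each bag holds 4 vertices, so the decomposition has width 3, which upper-bounds the treewidth. For the lower bound, the 4 vertices {c, d, g, i} are pairwise adjacent, and any tree decomposition puts a clique entirely inside one bag — forcing width ≥ 3. Hence tw(G) = 3 exactly.

3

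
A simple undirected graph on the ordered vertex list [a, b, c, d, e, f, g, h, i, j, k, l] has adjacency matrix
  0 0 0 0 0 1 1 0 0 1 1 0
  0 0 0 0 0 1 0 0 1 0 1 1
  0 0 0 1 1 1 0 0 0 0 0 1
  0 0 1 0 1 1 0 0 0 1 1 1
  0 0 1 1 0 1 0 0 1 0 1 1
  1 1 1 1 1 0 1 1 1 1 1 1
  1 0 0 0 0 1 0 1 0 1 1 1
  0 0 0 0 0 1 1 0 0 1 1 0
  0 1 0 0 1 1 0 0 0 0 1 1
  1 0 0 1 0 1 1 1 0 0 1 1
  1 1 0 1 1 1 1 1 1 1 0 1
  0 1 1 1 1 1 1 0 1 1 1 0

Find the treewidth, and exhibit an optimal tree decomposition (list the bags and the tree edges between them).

The largest bag has 5 vertices, giving width 4; this decomposition certifies tw(G) ≤ 4. On the other hand G contains the 5-clique {c, d, e, f, l}. A clique must lie in a single bag of any decomposition, so no decomposition can have width below 4. Combining the bounds, tw(G) = 4.

Treewidth 4.
Bags: B1 = {d, e, f, k, l}  B2 = {d, f, j, k, l}  B3 = {f, g, j, k, l}  B4 = {f, g, h, j, k}  B5 = {a, f, g, j, k}  B6 = {c, d, e, f, l}  B7 = {e, f, i, k, l}  B8 = {b, f, i, k, l}
Tree: B1–B2, B2–B3, B3–B4, B4–B5, B1–B6, B1–B7, B7–B8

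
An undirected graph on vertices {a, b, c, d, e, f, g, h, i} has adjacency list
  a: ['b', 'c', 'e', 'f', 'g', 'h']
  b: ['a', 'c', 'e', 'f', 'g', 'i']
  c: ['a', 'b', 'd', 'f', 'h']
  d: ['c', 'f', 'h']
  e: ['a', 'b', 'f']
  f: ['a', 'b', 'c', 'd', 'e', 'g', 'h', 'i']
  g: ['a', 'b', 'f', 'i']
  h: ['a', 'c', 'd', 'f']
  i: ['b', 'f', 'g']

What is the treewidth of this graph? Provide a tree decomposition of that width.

Treewidth 3.
Bags: B1 = {a, b, f, g}  B2 = {a, b, c, f}  B3 = {a, c, f, h}  B4 = {b, f, g, i}  B5 = {a, b, e, f}  B6 = {c, d, f, h}
Tree: B1–B2, B2–B3, B1–B4, B1–B5, B3–B6

The largest bag has 4 vertices, giving width 3; this decomposition certifies tw(G) ≤ 3. On the other hand G contains the 4-clique {c, d, f, h}. A clique must lie in a single bag of any decomposition, so no decomposition can have width below 3. The upper and lower bounds meet at 3, so that is the treewidth.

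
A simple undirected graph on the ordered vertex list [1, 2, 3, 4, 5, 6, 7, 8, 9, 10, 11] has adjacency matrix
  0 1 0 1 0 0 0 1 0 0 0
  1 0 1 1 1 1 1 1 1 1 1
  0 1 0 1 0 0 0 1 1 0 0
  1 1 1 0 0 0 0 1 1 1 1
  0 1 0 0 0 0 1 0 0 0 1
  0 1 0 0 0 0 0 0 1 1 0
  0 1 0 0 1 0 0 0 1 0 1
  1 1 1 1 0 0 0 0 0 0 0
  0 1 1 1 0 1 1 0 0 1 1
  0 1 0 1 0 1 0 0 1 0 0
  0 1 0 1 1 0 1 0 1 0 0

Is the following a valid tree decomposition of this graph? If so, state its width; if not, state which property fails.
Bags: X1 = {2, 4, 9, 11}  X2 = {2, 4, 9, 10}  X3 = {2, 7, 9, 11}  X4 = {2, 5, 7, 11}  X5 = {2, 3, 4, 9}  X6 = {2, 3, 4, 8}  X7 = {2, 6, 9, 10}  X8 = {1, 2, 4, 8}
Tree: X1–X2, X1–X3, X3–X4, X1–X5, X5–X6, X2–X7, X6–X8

Yes; width 3.

Every vertex of G appears in some bag (union = {1, 2, 3, 4, 5, 6, 7, 8, 9, 10, 11}); every edge is covered by a bag; and for each vertex v the set of bags containing v is connected in the bag tree. The decomposition is therefore valid. The largest bag has 4 vertices, so the width is 3.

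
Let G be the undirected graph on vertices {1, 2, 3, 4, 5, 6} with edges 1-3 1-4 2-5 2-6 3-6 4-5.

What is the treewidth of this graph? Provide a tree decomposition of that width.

Treewidth 2.
Bags: B1 = {1, 3, 4}  B2 = {3, 4, 6}  B3 = {2, 4, 6}  B4 = {2, 4, 5}
Tree: B1–B2, B2–B3, B3–B4

Every bag has size at most 3, so the width is 3 − 1 = 2 and tw(G) ≤ 2. The edges 4–1–3–6–2–5–4 form a cycle, so G is not a tree and its treewidth is at least 2. The upper and lower bounds meet at 2, so that is the treewidth.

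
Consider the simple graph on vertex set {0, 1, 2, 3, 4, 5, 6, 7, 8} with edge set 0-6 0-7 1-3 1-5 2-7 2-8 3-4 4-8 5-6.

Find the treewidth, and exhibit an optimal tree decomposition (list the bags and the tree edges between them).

Each bag holds 3 vertices, so the decomposition has width 2, which upper-bounds the treewidth. The edges 6–0–7–2–8–4–3–1–5–6 form a cycle, so G is not a tree and its treewidth is at least 2. Hence tw(G) = 2 exactly.

Treewidth 2.
One such decomposition:
Bags: B1 = {0, 6, 7}  B2 = {2, 6, 7}  B3 = {2, 6, 8}  B4 = {4, 6, 8}  B5 = {3, 4, 6}  B6 = {1, 3, 6}  B7 = {1, 5, 6}
Tree: B1–B2, B2–B3, B3–B4, B4–B5, B5–B6, B6–B7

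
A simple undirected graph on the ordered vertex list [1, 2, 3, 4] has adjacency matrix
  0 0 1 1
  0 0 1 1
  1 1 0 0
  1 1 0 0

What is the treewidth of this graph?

2

A width-2 tree decomposition is:
Bags: B1 = {2, 3, 4}  B2 = {1, 3, 4}
Tree: B1–B2
The largest bag has 3 vertices, giving width 2; this decomposition certifies tw(G) ≤ 2. The edges 4–2–3–1–4 form a cycle, so G is not a tree and its treewidth is at least 2. Hence tw(G) = 2 exactly.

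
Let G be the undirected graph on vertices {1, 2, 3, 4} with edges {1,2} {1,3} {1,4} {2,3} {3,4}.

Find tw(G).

2

A width-2 tree decomposition is:
Bags: B1 = {1, 2, 3}  B2 = {1, 3, 4}
Tree: B1–B2
The largest bag has 3 vertices, giving width 2; this decomposition certifies tw(G) ≤ 2. Conversely, {1, 2, 3} is a clique of size 3, and the vertices of any clique must share a bag in every tree decomposition; so some bag has ≥ 3 vertices and tw(G) ≥ 2. Hence tw(G) = 2 exactly.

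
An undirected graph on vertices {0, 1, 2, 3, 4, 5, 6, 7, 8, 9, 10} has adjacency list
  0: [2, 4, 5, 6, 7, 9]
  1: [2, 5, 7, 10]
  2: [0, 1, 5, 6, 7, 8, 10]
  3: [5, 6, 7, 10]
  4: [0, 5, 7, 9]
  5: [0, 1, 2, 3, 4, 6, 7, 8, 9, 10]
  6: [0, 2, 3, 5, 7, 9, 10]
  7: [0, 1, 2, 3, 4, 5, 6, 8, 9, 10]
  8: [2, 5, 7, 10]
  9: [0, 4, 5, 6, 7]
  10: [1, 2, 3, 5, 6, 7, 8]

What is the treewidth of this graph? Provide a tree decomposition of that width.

Treewidth 4.
One such decomposition:
Bags: B1 = {3, 5, 6, 7, 10}  B2 = {2, 5, 6, 7, 10}  B3 = {0, 2, 5, 6, 7}  B4 = {2, 5, 7, 8, 10}  B5 = {0, 5, 6, 7, 9}  B6 = {1, 2, 5, 7, 10}  B7 = {0, 4, 5, 7, 9}
Tree: B1–B2, B2–B3, B2–B4, B3–B5, B4–B6, B5–B7

Each bag holds 5 vertices, so the decomposition has width 4, which upper-bounds the treewidth. Conversely, {0, 4, 5, 7, 9} is a clique of size 5, and the vertices of any clique must share a bag in every tree decomposition; so some bag has ≥ 5 vertices and tw(G) ≥ 4. Combining the bounds, tw(G) = 4.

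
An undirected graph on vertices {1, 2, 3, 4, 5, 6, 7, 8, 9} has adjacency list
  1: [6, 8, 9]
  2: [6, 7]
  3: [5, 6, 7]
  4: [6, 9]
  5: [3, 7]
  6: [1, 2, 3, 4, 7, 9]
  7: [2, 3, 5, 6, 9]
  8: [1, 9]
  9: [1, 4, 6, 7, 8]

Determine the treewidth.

2

A width-2 tree decomposition is:
Bags: B1 = {6, 7, 9}  B2 = {3, 6, 7}  B3 = {4, 6, 9}  B4 = {2, 6, 7}  B5 = {1, 6, 9}  B6 = {1, 8, 9}  B7 = {3, 5, 7}
Tree: B1–B2, B1–B3, B2–B4, B1–B5, B5–B6, B2–B7
Every bag has size at most 3, so the width is 3 − 1 = 2 and tw(G) ≤ 2. For the lower bound, the 3 vertices {1, 8, 9} are pairwise adjacent, and any tree decomposition puts a clique entirely inside one bag — forcing width ≥ 2. Combining the bounds, tw(G) = 2.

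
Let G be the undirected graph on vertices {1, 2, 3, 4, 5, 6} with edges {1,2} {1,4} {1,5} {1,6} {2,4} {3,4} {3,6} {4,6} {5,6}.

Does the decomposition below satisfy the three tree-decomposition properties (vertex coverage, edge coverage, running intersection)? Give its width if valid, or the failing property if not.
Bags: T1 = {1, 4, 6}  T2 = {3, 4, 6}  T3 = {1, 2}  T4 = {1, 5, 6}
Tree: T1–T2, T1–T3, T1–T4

A tree decomposition must satisfy three properties: every vertex lies in some bag; for every edge, both endpoints lie together in some bag; and for every vertex, the bags containing it form a connected subtree. Here edge (4,2) lies in no bag, so the decomposition is invalid.

No — edge (4,2) lies in no bag.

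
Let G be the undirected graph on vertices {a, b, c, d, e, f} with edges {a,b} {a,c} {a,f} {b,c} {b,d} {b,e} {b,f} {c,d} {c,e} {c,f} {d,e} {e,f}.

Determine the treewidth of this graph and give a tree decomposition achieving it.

Each bag holds 4 vertices, so the decomposition has width 3, which upper-bounds the treewidth. On the other hand G contains the 4-clique {b, c, d, e}. A clique must lie in a single bag of any decomposition, so no decomposition can have width below 3. The upper and lower bounds meet at 3, so that is the treewidth.

Treewidth 3.
Bags: B1 = {b, c, e, f}  B2 = {a, b, c, f}  B3 = {b, c, d, e}
Tree: B1–B2, B1–B3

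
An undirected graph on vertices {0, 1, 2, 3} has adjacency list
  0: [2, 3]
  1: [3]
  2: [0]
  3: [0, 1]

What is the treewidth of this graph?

1

A width-1 tree decomposition is:
Bags: B1 = {0, 3}  B2 = {0, 2}  B3 = {1, 3}
Tree: B1–B2, B1–B3
Each bag holds 2 vertices, so the decomposition has width 1, which upper-bounds the treewidth. G has an edge, so its treewidth is at least 1. The upper and lower bounds meet at 1, so that is the treewidth.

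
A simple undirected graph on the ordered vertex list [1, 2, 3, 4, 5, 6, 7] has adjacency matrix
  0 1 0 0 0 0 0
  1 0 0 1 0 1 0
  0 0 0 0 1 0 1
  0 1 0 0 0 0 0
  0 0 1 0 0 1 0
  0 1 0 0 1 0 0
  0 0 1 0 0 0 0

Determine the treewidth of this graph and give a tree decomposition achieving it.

Treewidth 1.
One optimal decomposition is:
Bags: B1 = {5, 6}  B2 = {3, 5}  B3 = {2, 6}  B4 = {1, 2}  B5 = {3, 7}  B6 = {2, 4}
Tree: B1–B2, B1–B3, B3–B4, B2–B5, B4–B6

Each bag holds 2 vertices, so the decomposition has width 1, which upper-bounds the treewidth. Any graph with an edge has treewidth ≥ 1, and G has the edge 5–6. Hence tw(G) = 1 exactly.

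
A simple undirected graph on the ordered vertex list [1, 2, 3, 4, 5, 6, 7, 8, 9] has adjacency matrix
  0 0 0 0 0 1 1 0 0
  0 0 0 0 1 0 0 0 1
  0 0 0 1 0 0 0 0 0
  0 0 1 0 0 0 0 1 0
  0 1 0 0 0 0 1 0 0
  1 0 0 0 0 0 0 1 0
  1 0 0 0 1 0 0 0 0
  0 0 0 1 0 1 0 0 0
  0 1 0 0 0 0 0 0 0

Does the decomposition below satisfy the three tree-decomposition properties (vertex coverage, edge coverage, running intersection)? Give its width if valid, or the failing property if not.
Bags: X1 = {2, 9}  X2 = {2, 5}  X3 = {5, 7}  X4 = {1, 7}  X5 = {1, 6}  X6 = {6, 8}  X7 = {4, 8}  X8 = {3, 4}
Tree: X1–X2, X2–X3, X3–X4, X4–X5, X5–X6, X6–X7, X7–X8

Every vertex of G appears in some bag (union = {1, 2, 3, 4, 5, 6, 7, 8, 9}); every edge is covered by a bag; and for each vertex v the set of bags containing v is connected in the bag tree. The decomposition is therefore valid. The largest bag has 2 vertices, so the width is 1.

Yes; width 1.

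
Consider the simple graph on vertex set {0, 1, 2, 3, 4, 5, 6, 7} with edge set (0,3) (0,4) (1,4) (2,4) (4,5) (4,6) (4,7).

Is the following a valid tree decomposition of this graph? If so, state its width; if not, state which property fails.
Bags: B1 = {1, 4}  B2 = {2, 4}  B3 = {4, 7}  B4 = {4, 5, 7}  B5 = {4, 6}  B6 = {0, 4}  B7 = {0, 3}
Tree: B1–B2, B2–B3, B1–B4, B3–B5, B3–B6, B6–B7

A tree decomposition must satisfy three properties: every vertex lies in some bag; for every edge, both endpoints lie together in some bag; and for every vertex, the bags containing it form a connected subtree. Here bags containing vertex 7 are not connected in the tree, so the decomposition is invalid.

No — bags containing vertex 7 are not connected in the tree.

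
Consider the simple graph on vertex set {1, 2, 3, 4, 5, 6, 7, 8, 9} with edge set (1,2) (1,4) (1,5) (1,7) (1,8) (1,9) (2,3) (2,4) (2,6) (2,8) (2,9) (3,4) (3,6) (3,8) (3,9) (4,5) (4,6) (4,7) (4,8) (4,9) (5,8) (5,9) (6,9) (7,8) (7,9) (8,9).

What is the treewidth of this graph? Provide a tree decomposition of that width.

Treewidth 4.
One optimal decomposition is:
Bags: B1 = {1, 2, 4, 8, 9}  B2 = {1, 4, 7, 8, 9}  B3 = {1, 4, 5, 8, 9}  B4 = {2, 3, 4, 8, 9}  B5 = {2, 3, 4, 6, 9}
Tree: B1–B2, B1–B3, B1–B4, B4–B5

Every bag has size at most 5, so the width is 5 − 1 = 4 and tw(G) ≤ 4. Conversely, {1, 2, 4, 8, 9} is a clique of size 5, and the vertices of any clique must share a bag in every tree decomposition; so some bag has ≥ 5 vertices and tw(G) ≥ 4. The upper and lower bounds meet at 4, so that is the treewidth.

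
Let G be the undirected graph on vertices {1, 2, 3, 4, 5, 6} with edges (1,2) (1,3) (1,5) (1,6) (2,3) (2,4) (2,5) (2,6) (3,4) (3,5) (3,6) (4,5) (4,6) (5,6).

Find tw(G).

A width-4 tree decomposition is:
Bags: B1 = {1, 2, 3, 5, 6}  B2 = {2, 3, 4, 5, 6}
Tree: B1–B2
Every bag has size at most 5, so the width is 5 − 1 = 4 and tw(G) ≤ 4. For the lower bound, the 5 vertices {1, 2, 3, 5, 6} are pairwise adjacent, and any tree decomposition puts a clique entirely inside one bag — forcing width ≥ 4. Hence tw(G) = 4 exactly.

4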